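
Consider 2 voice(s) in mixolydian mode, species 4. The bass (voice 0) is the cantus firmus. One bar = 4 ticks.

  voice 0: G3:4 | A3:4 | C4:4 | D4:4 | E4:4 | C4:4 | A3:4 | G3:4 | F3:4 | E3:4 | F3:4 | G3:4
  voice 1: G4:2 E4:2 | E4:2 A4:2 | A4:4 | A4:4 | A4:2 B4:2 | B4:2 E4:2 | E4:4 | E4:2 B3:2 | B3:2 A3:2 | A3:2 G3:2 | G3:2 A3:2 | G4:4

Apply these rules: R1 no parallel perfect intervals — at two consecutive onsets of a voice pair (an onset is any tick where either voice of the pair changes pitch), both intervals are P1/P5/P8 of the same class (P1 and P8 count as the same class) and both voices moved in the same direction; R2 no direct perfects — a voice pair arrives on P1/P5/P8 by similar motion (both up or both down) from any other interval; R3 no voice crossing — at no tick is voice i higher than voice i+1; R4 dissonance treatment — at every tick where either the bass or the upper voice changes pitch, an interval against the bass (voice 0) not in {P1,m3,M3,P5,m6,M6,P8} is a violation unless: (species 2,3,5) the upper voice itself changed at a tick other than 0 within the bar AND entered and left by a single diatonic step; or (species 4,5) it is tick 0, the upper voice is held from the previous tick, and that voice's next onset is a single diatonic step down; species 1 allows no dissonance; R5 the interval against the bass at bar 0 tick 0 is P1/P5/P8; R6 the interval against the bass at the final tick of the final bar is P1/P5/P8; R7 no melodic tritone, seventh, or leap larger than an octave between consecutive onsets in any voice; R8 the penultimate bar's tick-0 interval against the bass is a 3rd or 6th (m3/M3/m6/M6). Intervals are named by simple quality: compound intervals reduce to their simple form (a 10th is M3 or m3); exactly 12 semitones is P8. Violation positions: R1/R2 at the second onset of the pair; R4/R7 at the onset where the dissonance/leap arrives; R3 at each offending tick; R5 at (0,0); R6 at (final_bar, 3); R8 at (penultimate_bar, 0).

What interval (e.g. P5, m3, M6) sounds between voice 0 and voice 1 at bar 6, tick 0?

P5

voice 0=A3 voice 1=E4 -> P5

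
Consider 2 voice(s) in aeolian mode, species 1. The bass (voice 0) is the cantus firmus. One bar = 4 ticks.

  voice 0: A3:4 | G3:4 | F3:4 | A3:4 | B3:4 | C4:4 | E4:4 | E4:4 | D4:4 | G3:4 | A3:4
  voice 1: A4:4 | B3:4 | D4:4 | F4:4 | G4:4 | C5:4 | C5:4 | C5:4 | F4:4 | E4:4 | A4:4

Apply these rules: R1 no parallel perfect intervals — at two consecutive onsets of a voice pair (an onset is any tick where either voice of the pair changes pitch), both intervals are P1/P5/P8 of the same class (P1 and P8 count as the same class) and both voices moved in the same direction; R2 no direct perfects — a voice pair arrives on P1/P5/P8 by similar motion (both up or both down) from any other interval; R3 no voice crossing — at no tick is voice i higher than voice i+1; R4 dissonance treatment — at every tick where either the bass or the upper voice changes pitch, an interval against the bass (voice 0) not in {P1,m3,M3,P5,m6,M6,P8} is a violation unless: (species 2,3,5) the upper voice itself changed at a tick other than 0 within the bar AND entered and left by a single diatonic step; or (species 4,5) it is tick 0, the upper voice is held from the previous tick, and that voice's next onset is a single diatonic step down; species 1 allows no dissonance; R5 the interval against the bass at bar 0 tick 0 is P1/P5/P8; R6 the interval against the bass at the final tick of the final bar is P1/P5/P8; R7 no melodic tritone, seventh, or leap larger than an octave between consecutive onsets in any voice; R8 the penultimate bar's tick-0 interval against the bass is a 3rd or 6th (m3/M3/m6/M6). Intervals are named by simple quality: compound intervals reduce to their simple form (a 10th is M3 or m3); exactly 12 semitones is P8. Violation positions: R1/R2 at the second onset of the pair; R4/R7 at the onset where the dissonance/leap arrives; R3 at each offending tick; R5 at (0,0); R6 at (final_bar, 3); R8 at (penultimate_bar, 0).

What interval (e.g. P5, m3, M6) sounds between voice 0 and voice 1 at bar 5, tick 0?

P8

voice 0=C4 voice 1=C5 -> P8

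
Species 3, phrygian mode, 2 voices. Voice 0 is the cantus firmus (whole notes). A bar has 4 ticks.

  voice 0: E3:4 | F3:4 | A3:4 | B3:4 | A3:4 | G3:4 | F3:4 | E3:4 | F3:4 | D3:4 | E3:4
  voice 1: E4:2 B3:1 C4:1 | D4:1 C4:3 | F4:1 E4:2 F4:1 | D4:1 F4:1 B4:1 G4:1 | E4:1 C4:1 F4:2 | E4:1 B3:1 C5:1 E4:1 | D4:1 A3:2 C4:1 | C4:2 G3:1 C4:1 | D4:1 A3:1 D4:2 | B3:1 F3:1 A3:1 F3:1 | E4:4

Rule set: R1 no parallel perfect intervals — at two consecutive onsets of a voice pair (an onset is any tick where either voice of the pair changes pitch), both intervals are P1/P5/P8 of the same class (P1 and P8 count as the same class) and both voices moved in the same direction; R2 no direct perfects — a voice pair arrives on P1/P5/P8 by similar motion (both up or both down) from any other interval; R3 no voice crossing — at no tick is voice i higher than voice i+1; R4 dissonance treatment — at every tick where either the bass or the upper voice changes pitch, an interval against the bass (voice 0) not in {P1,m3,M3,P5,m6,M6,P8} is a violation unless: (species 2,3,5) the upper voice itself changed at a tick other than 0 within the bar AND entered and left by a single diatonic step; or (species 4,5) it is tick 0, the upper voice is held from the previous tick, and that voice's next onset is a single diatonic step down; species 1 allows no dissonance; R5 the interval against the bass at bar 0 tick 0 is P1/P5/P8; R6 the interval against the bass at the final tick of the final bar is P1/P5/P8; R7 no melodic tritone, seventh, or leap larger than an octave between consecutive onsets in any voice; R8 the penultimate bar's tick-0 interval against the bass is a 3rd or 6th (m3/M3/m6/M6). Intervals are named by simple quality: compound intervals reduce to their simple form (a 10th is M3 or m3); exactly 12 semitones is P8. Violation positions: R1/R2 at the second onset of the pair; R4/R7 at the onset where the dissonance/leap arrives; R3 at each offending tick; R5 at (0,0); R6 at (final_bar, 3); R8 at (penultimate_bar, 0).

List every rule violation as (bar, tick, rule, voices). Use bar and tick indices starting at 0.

bar 0: v0=E3 v1=E4 downbeat P8
bar 1: v0=F3 v1=D4 downbeat M6
bar 2: v0=A3 v1=F4 downbeat m6
bar 3: v0=B3 v1=D4 downbeat m3
bar 4: v0=A3 v1=E4 downbeat P5
bar 5: v0=G3 v1=E4 downbeat M6
bar 6: v0=F3 v1=D4 downbeat M6
bar 7: v0=E3 v1=C4 downbeat m6
bar 8: v0=F3 v1=D4 downbeat M6
bar 9: v0=D3 v1=B3 downbeat M6
bar 10: v0=E3 v1=E4 downbeat P8
  -> R4 @ bar 3 tick 1 v(0, 1): B3/F4 TT untreated
  -> R7 @ bar 3 tick 2 v(1,): F4->B4 leap 6st
  -> R2 @ bar 4 tick 0 v(0, 1): B3/G4 m6 -> A3/E4 P5 similar
  -> R4 @ bar 5 tick 2 v(0, 1): G3/C5 P4 untreated
  -> R7 @ bar 5 tick 2 v(1,): B3->C5 leap 13st
  -> R7 @ bar 9 tick 1 v(1,): B3->F3 leap 6st
  -> R2 @ bar 10 tick 0 v(0, 1): D3/F3 m3 -> E3/E4 P8 similar
  -> R7 @ bar 10 tick 0 v(1,): F3->E4 leap 11st

(3, 1, R4, (0, 1))
(3, 2, R7, (1,))
(4, 0, R2, (0, 1))
(5, 2, R4, (0, 1))
(5, 2, R7, (1,))
(9, 1, R7, (1,))
(10, 0, R2, (0, 1))
(10, 0, R7, (1,))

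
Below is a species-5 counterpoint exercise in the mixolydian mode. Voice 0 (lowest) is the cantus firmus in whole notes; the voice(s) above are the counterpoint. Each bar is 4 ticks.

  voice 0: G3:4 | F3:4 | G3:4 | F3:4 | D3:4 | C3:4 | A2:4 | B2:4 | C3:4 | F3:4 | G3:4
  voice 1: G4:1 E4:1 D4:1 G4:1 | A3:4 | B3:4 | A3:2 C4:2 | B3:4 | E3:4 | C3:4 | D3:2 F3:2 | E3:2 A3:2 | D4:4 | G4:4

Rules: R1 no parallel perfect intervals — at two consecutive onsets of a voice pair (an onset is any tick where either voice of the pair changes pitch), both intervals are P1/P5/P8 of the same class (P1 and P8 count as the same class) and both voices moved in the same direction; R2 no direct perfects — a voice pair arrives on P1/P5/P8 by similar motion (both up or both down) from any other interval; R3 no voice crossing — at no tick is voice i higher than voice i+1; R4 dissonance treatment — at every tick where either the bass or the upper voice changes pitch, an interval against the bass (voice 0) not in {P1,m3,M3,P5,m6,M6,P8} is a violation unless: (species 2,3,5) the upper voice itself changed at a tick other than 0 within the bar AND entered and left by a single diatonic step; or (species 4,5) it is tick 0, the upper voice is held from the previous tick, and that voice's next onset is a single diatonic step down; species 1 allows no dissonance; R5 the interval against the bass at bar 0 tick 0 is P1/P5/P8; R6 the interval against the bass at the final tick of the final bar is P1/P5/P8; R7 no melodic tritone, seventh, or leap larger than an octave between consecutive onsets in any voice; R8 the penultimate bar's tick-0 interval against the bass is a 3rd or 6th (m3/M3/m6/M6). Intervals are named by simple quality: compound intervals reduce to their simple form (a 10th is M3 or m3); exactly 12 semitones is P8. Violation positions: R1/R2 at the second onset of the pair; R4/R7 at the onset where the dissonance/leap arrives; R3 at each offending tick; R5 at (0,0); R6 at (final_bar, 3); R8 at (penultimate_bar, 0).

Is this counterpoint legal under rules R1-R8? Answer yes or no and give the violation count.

No (3 violations)

bar 0: v0=G3 v1=G4 (P8)
bar 1: v0=F3 v1=A3 (M3)
bar 2: v0=G3 v1=B3 (M3)
bar 3: v0=F3 v1=A3 (M3)
bar 4: v0=D3 v1=B3 (M6)
bar 5: v0=C3 v1=E3 (M3)
bar 6: v0=A2 v1=C3 (m3)
bar 7: v0=B2 v1=D3 (m3)
bar 8: v0=C3 v1=E3 (M3)
bar 9: v0=F3 v1=D4 (M6)
bar 10: v0=G3 v1=G4 (P8)
  R7 @ bar1.0: G4->A3 leap 10st
  R4 @ bar7.2: B2/F3 TT untreated
  R2 @ bar10.0: F3/D4 M6 -> G3/G4 P8 similar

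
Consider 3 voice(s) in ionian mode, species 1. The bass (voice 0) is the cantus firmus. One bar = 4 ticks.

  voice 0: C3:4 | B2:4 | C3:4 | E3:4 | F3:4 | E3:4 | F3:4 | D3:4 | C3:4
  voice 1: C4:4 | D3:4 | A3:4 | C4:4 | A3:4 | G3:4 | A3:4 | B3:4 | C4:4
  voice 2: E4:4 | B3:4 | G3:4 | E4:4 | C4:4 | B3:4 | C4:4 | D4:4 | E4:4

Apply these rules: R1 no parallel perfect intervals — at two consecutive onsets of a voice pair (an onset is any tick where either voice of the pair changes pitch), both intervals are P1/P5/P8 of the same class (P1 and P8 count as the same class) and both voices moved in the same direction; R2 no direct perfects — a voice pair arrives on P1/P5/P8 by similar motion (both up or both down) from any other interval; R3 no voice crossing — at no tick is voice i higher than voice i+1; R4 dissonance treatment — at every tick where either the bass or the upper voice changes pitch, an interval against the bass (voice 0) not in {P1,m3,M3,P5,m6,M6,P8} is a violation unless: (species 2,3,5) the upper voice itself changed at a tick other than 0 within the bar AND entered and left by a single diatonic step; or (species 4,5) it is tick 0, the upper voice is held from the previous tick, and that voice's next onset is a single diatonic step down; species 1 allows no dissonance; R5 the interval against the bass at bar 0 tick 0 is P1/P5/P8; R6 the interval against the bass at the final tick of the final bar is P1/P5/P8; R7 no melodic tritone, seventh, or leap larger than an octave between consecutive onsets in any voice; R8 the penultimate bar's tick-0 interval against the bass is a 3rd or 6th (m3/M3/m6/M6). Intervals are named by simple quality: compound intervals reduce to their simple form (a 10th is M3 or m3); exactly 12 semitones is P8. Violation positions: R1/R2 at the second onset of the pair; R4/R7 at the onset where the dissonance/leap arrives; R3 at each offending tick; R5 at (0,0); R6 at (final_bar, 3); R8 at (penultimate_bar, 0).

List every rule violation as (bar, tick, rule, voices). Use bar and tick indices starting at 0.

(0, 0, R5, (0, 2))
(1, 0, R2, (0, 2))
(1, 0, R7, (1,))
(2, 0, R3, (1, 2))
(2, 1, R3, (1, 2))
(2, 2, R3, (1, 2))
(2, 3, R3, (1, 2))
(3, 0, R2, (0, 2))
(5, 0, R1, (0, 2))
(6, 0, R1, (0, 2))
(7, 0, R8, (0, 2))
(8, 3, R6, (0, 2))

bar 0: v0=C3 v1=C4 v2=E4 downbeat M3
bar 1: v0=B2 v1=D3 v2=B3 downbeat P8
bar 2: v0=C3 v1=A3 v2=G3 downbeat P5
bar 3: v0=E3 v1=C4 v2=E4 downbeat P8
bar 4: v0=F3 v1=A3 v2=C4 downbeat P5
bar 5: v0=E3 v1=G3 v2=B3 downbeat P5
bar 6: v0=F3 v1=A3 v2=C4 downbeat P5
bar 7: v0=D3 v1=B3 v2=D4 downbeat P8
bar 8: v0=C3 v1=C4 v2=E4 downbeat M3
  -> R5 @ bar 0 tick 0 v(0, 2): opens on M3
  -> R2 @ bar 1 tick 0 v(0, 2): C3/E4 M3 -> B2/B3 P8 similar
  -> R7 @ bar 1 tick 0 v(1,): C4->D3 leap 10st
  -> R3 @ bar 2 tick 0 v(1, 2): A3 above G3
  -> R3 @ bar 2 tick 1 v(1, 2): A3 above G3
  -> R3 @ bar 2 tick 2 v(1, 2): A3 above G3
  -> R3 @ bar 2 tick 3 v(1, 2): A3 above G3
  -> R2 @ bar 3 tick 0 v(0, 2): C3/G3 P5 -> E3/E4 P8 similar
  -> R1 @ bar 5 tick 0 v(0, 2): F3/C4 P5 -> E3/B3 P5 similar
  -> R1 @ bar 6 tick 0 v(0, 2): E3/B3 P5 -> F3/C4 P5 similar
  -> R8 @ bar 7 tick 0 v(0, 2): penult P8 not 3rd/6th
  -> R6 @ bar 8 tick 3 v(0, 2): closes on M3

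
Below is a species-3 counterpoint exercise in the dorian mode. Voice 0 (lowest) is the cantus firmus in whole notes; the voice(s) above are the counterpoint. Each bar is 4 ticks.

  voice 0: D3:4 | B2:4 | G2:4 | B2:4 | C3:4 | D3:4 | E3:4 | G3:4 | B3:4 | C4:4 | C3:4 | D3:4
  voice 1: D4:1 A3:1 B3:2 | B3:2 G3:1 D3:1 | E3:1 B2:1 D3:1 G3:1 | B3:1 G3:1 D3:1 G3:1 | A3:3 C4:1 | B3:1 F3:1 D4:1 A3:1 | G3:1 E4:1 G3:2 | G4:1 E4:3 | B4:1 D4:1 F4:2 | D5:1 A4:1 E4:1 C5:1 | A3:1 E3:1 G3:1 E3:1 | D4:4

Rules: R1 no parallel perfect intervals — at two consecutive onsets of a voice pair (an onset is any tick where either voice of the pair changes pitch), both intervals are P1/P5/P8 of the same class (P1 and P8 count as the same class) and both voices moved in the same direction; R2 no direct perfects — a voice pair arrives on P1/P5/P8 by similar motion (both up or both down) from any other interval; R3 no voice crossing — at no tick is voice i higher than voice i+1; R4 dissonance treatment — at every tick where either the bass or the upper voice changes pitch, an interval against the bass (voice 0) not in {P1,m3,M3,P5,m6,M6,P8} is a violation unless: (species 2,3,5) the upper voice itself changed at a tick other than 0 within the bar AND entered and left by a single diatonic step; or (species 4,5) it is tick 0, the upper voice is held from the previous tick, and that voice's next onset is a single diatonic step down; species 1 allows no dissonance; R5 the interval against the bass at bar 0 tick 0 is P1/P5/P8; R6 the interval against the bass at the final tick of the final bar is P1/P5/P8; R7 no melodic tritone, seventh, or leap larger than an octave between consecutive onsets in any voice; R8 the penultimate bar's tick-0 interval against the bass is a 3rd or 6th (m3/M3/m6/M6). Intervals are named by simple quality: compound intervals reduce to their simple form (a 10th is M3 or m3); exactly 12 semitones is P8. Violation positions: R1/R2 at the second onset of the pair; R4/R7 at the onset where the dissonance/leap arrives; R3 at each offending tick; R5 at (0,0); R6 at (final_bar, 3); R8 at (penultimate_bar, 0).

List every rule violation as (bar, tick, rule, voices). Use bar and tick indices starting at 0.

(3, 0, R1, (0, 1))
(5, 1, R7, (1,))
(7, 0, R2, (0, 1))
(8, 0, R2, (0, 1))
(8, 2, R4, (0, 1))
(9, 0, R4, (0, 1))
(10, 0, R7, (1,))
(11, 0, R2, (0, 1))
(11, 0, R7, (1,))

bar 0: v0=D3 v1=D4 downbeat P8
bar 1: v0=B2 v1=B3 downbeat P8
bar 2: v0=G2 v1=E3 downbeat M6
bar 3: v0=B2 v1=B3 downbeat P8
bar 4: v0=C3 v1=A3 downbeat M6
bar 5: v0=D3 v1=B3 downbeat M6
bar 6: v0=E3 v1=G3 downbeat m3
bar 7: v0=G3 v1=G4 downbeat P8
bar 8: v0=B3 v1=B4 downbeat P8
bar 9: v0=C4 v1=D5 downbeat M2
bar 10: v0=C3 v1=A3 downbeat M6
bar 11: v0=D3 v1=D4 downbeat P8
  -> R1 @ bar 3 tick 0 v(0, 1): G2/G3 P8 -> B2/B3 P8 similar
  -> R7 @ bar 5 tick 1 v(1,): B3->F3 leap 6st
  -> R2 @ bar 7 tick 0 v(0, 1): E3/G3 m3 -> G3/G4 P8 similar
  -> R2 @ bar 8 tick 0 v(0, 1): G3/E4 M6 -> B3/B4 P8 similar
  -> R4 @ bar 8 tick 2 v(0, 1): B3/F4 TT untreated
  -> R4 @ bar 9 tick 0 v(0, 1): C4/D5 M2 untreated
  -> R7 @ bar 10 tick 0 v(1,): C5->A3 leap 15st
  -> R2 @ bar 11 tick 0 v(0, 1): C3/E3 M3 -> D3/D4 P8 similar
  -> R7 @ bar 11 tick 0 v(1,): E3->D4 leap 10st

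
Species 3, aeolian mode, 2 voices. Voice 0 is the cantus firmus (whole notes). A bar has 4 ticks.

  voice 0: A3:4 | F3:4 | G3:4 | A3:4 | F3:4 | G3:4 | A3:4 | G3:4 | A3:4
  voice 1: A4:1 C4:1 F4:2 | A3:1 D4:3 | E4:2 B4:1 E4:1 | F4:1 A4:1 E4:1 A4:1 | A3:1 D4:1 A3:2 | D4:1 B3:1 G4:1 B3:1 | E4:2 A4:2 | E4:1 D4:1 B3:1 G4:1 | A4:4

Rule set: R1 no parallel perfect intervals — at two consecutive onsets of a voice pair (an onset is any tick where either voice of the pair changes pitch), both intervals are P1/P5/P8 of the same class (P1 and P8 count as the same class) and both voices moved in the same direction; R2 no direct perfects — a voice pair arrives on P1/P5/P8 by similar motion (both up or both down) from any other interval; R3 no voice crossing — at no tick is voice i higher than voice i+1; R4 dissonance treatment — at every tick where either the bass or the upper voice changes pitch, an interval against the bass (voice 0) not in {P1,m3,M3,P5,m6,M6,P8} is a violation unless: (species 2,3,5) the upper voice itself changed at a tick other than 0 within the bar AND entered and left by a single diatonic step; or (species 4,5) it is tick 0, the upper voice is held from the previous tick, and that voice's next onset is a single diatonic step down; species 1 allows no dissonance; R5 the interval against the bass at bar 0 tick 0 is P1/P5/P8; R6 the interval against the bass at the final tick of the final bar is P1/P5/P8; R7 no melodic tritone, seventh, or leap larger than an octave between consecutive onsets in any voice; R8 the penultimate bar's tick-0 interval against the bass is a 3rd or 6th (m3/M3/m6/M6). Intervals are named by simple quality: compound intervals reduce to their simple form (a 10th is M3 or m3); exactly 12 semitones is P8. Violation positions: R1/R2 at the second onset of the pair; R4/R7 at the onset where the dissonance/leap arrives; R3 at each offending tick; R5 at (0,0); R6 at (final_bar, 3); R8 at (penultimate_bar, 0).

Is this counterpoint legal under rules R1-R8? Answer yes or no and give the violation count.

bar 0: v0=A3 v1=A4 (P8)
bar 1: v0=F3 v1=A3 (M3)
bar 2: v0=G3 v1=E4 (M6)
bar 3: v0=A3 v1=F4 (m6)
bar 4: v0=F3 v1=A3 (M3)
bar 5: v0=G3 v1=D4 (P5)
bar 6: v0=A3 v1=E4 (P5)
bar 7: v0=G3 v1=E4 (M6)
bar 8: v0=A3 v1=A4 (P8)
  R2 @ bar5.0: F3/A3 M3 -> G3/D4 P5 similar
  R2 @ bar6.0: G3/B3 M3 -> A3/E4 P5 similar
  R1 @ bar8.0: G3/G4 P8 -> A3/A4 P8 similar

No (3 violations)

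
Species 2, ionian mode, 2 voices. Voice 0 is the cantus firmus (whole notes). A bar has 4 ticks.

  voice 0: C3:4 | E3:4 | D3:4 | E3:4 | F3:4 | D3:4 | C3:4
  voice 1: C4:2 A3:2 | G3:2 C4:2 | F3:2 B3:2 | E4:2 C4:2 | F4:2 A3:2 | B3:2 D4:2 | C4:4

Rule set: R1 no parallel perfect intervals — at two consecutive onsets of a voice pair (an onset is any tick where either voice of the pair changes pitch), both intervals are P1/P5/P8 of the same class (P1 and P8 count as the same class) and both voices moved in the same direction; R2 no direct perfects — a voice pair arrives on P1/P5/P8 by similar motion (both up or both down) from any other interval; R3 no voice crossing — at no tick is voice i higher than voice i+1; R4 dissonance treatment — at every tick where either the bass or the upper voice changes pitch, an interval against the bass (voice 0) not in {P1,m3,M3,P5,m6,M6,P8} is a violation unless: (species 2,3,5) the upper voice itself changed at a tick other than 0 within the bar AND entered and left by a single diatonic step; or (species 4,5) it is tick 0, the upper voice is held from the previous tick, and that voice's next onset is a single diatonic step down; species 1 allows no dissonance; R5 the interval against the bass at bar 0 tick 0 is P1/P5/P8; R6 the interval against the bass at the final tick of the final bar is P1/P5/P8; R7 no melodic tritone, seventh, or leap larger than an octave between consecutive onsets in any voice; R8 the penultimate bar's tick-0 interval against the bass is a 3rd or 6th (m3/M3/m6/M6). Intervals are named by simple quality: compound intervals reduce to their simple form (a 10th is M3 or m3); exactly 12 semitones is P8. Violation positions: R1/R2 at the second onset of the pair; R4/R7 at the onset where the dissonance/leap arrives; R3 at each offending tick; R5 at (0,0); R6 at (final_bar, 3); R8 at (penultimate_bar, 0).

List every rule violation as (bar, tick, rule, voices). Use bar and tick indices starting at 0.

(2, 2, R7, (1,))
(3, 0, R2, (0, 1))
(4, 0, R2, (0, 1))
(6, 0, R1, (0, 1))

bar 0: v0=C3 v1=C4 downbeat P8
bar 1: v0=E3 v1=G3 downbeat m3
bar 2: v0=D3 v1=F3 downbeat m3
bar 3: v0=E3 v1=E4 downbeat P8
bar 4: v0=F3 v1=F4 downbeat P8
bar 5: v0=D3 v1=B3 downbeat M6
bar 6: v0=C3 v1=C4 downbeat P8
  -> R7 @ bar 2 tick 2 v(1,): F3->B3 leap 6st
  -> R2 @ bar 3 tick 0 v(0, 1): D3/B3 M6 -> E3/E4 P8 similar
  -> R2 @ bar 4 tick 0 v(0, 1): E3/C4 m6 -> F3/F4 P8 similar
  -> R1 @ bar 6 tick 0 v(0, 1): D3/D4 P8 -> C3/C4 P8 similar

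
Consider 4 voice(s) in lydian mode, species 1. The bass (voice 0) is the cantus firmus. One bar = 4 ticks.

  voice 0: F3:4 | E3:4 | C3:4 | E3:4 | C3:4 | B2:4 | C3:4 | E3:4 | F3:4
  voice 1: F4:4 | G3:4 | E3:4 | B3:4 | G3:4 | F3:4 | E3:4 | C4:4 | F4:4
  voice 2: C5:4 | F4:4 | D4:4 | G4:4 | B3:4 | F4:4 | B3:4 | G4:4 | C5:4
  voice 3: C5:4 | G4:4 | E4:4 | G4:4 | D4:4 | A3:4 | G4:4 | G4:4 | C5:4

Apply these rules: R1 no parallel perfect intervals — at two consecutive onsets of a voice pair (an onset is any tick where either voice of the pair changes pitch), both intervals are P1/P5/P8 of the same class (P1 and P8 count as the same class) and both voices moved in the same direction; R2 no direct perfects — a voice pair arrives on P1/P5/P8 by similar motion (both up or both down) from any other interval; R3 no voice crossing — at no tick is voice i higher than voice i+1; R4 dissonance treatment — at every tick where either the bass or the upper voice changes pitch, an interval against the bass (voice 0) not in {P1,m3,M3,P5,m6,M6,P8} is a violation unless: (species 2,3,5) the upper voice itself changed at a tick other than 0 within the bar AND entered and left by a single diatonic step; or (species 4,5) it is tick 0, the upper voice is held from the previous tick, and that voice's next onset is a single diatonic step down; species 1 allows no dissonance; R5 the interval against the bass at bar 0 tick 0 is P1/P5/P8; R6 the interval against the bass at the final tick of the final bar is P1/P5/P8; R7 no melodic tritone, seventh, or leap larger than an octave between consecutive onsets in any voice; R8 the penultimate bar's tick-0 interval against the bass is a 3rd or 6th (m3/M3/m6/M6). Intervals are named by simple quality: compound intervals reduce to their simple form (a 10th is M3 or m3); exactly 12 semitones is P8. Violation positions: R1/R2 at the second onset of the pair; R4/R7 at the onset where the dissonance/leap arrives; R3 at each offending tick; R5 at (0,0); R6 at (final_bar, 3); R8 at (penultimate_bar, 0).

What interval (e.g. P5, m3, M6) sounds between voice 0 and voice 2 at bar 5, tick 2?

TT

voice 0=B2 voice 2=F4 -> TT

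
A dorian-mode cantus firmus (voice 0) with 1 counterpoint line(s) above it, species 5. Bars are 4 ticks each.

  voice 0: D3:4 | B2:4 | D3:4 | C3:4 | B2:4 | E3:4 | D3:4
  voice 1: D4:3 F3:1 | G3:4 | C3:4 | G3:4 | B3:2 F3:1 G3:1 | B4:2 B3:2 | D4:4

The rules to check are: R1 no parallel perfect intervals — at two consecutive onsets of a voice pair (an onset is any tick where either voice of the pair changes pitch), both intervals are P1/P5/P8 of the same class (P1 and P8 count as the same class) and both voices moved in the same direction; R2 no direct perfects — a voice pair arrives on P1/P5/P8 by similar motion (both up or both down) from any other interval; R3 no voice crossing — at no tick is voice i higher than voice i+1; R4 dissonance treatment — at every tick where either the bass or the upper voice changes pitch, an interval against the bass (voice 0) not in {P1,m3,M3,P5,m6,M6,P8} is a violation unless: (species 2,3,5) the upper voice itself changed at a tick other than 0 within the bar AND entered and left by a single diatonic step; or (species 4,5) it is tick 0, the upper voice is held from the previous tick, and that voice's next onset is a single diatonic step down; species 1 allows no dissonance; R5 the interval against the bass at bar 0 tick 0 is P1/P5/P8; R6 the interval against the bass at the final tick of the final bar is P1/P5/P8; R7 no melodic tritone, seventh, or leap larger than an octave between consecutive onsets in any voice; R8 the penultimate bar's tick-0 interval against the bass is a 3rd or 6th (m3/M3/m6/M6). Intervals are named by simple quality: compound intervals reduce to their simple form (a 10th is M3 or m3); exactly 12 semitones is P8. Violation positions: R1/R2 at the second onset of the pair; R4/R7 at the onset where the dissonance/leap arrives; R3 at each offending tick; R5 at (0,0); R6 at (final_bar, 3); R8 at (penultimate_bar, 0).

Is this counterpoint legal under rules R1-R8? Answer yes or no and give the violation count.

bar 0: v0=D3 v1=D4 (P8)
bar 1: v0=B2 v1=G3 (m6)
bar 2: v0=D3 v1=C3 (M2)
bar 3: v0=C3 v1=G3 (P5)
bar 4: v0=B2 v1=B3 (P8)
bar 5: v0=E3 v1=B4 (P5)
bar 6: v0=D3 v1=D4 (P8)
  R3 @ bar2.0: D3 above C3
  R4 @ bar2.0: D3/C3 M2 untreated
  R3 @ bar2.1: D3 above C3
  R3 @ bar2.2: D3 above C3
  R3 @ bar2.3: D3 above C3
  R4 @ bar4.2: B2/F3 TT untreated
  R7 @ bar4.2: B3->F3 leap 6st
  R2 @ bar5.0: B2/G3 m6 -> E3/B4 P5 similar
  R7 @ bar5.0: G3->B4 leap 16st
  R8 @ bar5.0: penult P5 not 3rd/6th

No (10 violations)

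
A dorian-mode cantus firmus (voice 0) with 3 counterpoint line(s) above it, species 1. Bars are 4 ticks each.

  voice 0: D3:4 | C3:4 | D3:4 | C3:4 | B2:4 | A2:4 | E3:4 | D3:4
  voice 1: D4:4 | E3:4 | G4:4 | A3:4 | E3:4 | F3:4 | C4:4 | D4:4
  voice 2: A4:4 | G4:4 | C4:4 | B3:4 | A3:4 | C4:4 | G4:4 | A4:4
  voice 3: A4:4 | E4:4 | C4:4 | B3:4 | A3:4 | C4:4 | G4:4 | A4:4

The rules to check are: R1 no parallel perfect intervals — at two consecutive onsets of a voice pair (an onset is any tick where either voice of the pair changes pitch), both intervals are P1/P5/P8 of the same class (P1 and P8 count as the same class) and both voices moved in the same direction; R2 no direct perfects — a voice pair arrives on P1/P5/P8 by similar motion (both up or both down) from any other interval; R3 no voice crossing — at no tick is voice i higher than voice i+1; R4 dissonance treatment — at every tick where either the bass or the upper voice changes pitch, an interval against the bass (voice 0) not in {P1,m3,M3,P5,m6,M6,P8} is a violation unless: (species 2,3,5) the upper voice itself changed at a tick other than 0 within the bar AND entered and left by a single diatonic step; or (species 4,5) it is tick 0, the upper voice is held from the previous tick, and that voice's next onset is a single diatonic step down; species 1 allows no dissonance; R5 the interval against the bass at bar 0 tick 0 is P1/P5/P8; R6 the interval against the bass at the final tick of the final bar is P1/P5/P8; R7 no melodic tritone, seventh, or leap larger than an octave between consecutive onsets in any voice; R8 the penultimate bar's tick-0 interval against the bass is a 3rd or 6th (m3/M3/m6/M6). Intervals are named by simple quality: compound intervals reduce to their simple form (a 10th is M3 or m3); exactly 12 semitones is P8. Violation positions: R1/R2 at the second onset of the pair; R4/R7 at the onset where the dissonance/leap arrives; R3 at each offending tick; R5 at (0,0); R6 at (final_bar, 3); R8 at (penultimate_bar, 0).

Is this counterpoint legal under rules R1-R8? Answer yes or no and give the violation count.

bar 0: v0=D3 v1=D4 v2=A4 v3=A4 (P5)
bar 1: v0=C3 v1=E3 v2=G4 v3=E4 (M3)
bar 2: v0=D3 v1=G4 v2=C4 v3=C4 (m7)
bar 3: v0=C3 v1=A3 v2=B3 v3=B3 (M7)
bar 4: v0=B2 v1=E3 v2=A3 v3=A3 (m7)
bar 5: v0=A2 v1=F3 v2=C4 v3=C4 (m3)
bar 6: v0=E3 v1=C4 v2=G4 v3=G4 (m3)
bar 7: v0=D3 v1=D4 v2=A4 v3=A4 (P5)
  R1 @ bar1.0: D3/A4 P5 -> C3/G4 P5 similar
  R2 @ bar1.0: D4/A4 P5 -> E3/E4 P8 similar
  R3 @ bar1.0: G4 above E4
  R7 @ bar1.0: D4->E3 leap 10st
  R3 @ bar1.1: G4 above E4
  R3 @ bar1.2: G4 above E4
  R3 @ bar1.3: G4 above E4
  R2 @ bar2.0: G4/E4 m3 -> C4/C4 P1 similar
  R3 @ bar2.0: G4 above C4
  R4 @ bar2.0: D3/G4 P4 untreated
  R4 @ bar2.0: D3/C4 m7 untreated
  R4 @ bar2.0: D3/C4 m7 untreated
  R7 @ bar2.0: E3->G4 leap 15st
  R3 @ bar2.1: G4 above C4
  R3 @ bar2.2: G4 above C4
  R3 @ bar2.3: G4 above C4
  R1 @ bar3.0: C4/C4 P1 -> B3/B3 P1 similar
  R4 @ bar3.0: C3/B3 M7 untreated
  R4 @ bar3.0: C3/B3 M7 untreated
  R7 @ bar3.0: G4->A3 leap 10st
  R1 @ bar4.0: B3/B3 P1 -> A3/A3 P1 similar
  R4 @ bar4.0: B2/E3 P4 untreated
  R4 @ bar4.0: B2/A3 m7 untreated
  R4 @ bar4.0: B2/A3 m7 untreated
  R1 @ bar5.0: A3/A3 P1 -> C4/C4 P1 similar
  R2 @ bar5.0: E3/A3 P4 -> F3/C4 P5 similar
  R2 @ bar5.0: E3/A3 P4 -> F3/C4 P5 similar
  R1 @ bar6.0: F3/C4 P5 -> C4/G4 P5 similar
  R1 @ bar6.0: F3/C4 P5 -> C4/G4 P5 similar
  R1 @ bar6.0: C4/C4 P1 -> G4/G4 P1 similar
  R1 @ bar7.0: C4/G4 P5 -> D4/A4 P5 similar
  R1 @ bar7.0: C4/G4 P5 -> D4/A4 P5 similar
  R1 @ bar7.0: G4/G4 P1 -> A4/A4 P1 similar

No (33 violations)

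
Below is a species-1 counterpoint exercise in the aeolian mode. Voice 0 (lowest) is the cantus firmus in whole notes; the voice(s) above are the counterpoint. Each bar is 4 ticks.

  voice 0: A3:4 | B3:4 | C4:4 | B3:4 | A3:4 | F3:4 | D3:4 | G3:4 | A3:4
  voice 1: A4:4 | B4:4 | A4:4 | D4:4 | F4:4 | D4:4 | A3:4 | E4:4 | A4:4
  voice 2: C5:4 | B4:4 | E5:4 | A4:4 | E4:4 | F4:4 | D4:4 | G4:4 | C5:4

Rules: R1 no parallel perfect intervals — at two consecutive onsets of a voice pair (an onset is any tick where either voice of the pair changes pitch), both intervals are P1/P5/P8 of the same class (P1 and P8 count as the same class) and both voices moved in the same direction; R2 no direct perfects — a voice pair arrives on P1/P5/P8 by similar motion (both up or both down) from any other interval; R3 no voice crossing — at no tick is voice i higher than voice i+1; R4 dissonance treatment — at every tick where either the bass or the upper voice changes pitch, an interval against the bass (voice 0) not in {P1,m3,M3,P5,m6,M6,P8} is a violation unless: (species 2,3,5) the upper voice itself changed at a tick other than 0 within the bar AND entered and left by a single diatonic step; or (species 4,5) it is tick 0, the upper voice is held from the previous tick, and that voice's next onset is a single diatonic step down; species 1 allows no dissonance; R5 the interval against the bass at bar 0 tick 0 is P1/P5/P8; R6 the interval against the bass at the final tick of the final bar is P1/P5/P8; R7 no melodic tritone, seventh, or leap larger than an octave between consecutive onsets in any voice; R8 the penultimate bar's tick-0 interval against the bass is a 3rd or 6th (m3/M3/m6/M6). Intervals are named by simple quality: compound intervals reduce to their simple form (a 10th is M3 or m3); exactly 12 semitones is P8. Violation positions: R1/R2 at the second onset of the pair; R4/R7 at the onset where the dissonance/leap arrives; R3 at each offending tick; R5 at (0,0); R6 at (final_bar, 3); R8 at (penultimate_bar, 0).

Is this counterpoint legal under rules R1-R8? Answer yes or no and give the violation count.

No (15 violations)

bar 0: v0=A3 v1=A4 v2=C5 (m3)
bar 1: v0=B3 v1=B4 v2=B4 (P8)
bar 2: v0=C4 v1=A4 v2=E5 (M3)
bar 3: v0=B3 v1=D4 v2=A4 (m7)
bar 4: v0=A3 v1=F4 v2=E4 (P5)
bar 5: v0=F3 v1=D4 v2=F4 (P8)
bar 6: v0=D3 v1=A3 v2=D4 (P8)
bar 7: v0=G3 v1=E4 v2=G4 (P8)
bar 8: v0=A3 v1=A4 v2=C5 (m3)
  R5 @ bar0.0: opens on m3
  R1 @ bar1.0: A3/A4 P8 -> B3/B4 P8 similar
  R1 @ bar3.0: A4/E5 P5 -> D4/A4 P5 similar
  R4 @ bar3.0: B3/A4 m7 untreated
  R2 @ bar4.0: B3/A4 m7 -> A3/E4 P5 similar
  R3 @ bar4.0: F4 above E4
  R3 @ bar4.1: F4 above E4
  R3 @ bar4.2: F4 above E4
  R3 @ bar4.3: F4 above E4
  R1 @ bar6.0: F3/F4 P8 -> D3/D4 P8 similar
  R2 @ bar6.0: F3/D4 M6 -> D3/A3 P5 similar
  R1 @ bar7.0: D3/D4 P8 -> G3/G4 P8 similar
  R8 @ bar7.0: penult P8 not 3rd/6th
  R2 @ bar8.0: G3/E4 M6 -> A3/A4 P8 similar
  R6 @ bar8.3: closes on m3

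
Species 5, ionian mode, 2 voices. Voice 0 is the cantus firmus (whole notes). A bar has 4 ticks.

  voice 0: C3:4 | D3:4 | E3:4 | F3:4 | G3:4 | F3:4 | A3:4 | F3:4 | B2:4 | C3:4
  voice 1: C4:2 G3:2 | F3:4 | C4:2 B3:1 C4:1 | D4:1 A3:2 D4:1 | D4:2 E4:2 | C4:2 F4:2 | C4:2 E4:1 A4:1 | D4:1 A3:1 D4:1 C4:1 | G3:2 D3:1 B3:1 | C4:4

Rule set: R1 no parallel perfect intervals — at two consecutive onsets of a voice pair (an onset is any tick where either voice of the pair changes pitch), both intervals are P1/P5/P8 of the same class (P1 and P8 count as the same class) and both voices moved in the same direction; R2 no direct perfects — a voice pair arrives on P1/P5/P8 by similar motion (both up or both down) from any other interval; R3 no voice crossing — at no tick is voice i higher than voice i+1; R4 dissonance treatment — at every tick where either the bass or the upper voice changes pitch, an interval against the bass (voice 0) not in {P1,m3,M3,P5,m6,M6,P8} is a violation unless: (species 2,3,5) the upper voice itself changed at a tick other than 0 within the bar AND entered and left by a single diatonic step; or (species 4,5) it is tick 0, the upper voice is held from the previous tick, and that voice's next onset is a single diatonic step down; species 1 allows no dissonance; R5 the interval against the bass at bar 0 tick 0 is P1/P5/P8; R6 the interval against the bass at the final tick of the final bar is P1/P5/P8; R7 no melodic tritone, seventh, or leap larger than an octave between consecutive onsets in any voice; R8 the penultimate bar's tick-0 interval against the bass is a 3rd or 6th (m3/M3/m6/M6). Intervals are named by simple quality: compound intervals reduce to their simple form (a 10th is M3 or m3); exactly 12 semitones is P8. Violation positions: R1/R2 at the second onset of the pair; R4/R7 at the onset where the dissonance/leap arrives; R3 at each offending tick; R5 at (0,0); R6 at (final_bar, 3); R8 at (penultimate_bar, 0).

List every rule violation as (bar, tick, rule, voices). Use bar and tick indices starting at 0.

(5, 0, R2, (0, 1))
(8, 0, R7, (0,))
(9, 0, R1, (0, 1))

bar 0: v0=C3 v1=C4 downbeat P8
bar 1: v0=D3 v1=F3 downbeat m3
bar 2: v0=E3 v1=C4 downbeat m6
bar 3: v0=F3 v1=D4 downbeat M6
bar 4: v0=G3 v1=D4 downbeat P5
bar 5: v0=F3 v1=C4 downbeat P5
bar 6: v0=A3 v1=C4 downbeat m3
bar 7: v0=F3 v1=D4 downbeat M6
bar 8: v0=B2 v1=G3 downbeat m6
bar 9: v0=C3 v1=C4 downbeat P8
  -> R2 @ bar 5 tick 0 v(0, 1): G3/E4 M6 -> F3/C4 P5 similar
  -> R7 @ bar 8 tick 0 v(0,): F3->B2 leap 6st
  -> R1 @ bar 9 tick 0 v(0, 1): B2/B3 P8 -> C3/C4 P8 similar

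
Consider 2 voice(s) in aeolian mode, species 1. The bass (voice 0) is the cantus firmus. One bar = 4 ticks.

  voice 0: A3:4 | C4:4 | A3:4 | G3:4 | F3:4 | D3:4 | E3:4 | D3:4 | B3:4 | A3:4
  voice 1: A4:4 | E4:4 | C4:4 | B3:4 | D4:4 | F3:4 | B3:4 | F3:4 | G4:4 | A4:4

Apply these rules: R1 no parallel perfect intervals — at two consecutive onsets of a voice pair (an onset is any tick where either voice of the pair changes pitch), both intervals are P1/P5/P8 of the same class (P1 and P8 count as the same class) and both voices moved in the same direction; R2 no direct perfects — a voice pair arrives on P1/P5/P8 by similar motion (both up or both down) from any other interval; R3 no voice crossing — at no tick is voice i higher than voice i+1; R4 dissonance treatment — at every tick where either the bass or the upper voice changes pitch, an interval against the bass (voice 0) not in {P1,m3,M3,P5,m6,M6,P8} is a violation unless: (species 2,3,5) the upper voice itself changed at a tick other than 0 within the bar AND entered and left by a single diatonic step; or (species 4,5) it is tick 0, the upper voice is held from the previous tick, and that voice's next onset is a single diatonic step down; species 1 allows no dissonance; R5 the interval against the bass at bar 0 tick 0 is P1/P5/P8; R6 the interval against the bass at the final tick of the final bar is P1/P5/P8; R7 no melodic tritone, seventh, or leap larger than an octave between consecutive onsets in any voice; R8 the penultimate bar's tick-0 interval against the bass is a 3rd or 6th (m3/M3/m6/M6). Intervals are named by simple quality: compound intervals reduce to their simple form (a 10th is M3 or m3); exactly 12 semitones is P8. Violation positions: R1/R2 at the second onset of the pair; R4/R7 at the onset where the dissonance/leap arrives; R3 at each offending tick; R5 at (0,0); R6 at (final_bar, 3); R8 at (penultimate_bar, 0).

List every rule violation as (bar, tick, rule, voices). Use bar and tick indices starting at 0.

(6, 0, R2, (0, 1))
(6, 0, R7, (1,))
(7, 0, R7, (1,))
(8, 0, R7, (1,))

bar 0: v0=A3 v1=A4 downbeat P8
bar 1: v0=C4 v1=E4 downbeat M3
bar 2: v0=A3 v1=C4 downbeat m3
bar 3: v0=G3 v1=B3 downbeat M3
bar 4: v0=F3 v1=D4 downbeat M6
bar 5: v0=D3 v1=F3 downbeat m3
bar 6: v0=E3 v1=B3 downbeat P5
bar 7: v0=D3 v1=F3 downbeat m3
bar 8: v0=B3 v1=G4 downbeat m6
bar 9: v0=A3 v1=A4 downbeat P8
  -> R2 @ bar 6 tick 0 v(0, 1): D3/F3 m3 -> E3/B3 P5 similar
  -> R7 @ bar 6 tick 0 v(1,): F3->B3 leap 6st
  -> R7 @ bar 7 tick 0 v(1,): B3->F3 leap 6st
  -> R7 @ bar 8 tick 0 v(1,): F3->G4 leap 14st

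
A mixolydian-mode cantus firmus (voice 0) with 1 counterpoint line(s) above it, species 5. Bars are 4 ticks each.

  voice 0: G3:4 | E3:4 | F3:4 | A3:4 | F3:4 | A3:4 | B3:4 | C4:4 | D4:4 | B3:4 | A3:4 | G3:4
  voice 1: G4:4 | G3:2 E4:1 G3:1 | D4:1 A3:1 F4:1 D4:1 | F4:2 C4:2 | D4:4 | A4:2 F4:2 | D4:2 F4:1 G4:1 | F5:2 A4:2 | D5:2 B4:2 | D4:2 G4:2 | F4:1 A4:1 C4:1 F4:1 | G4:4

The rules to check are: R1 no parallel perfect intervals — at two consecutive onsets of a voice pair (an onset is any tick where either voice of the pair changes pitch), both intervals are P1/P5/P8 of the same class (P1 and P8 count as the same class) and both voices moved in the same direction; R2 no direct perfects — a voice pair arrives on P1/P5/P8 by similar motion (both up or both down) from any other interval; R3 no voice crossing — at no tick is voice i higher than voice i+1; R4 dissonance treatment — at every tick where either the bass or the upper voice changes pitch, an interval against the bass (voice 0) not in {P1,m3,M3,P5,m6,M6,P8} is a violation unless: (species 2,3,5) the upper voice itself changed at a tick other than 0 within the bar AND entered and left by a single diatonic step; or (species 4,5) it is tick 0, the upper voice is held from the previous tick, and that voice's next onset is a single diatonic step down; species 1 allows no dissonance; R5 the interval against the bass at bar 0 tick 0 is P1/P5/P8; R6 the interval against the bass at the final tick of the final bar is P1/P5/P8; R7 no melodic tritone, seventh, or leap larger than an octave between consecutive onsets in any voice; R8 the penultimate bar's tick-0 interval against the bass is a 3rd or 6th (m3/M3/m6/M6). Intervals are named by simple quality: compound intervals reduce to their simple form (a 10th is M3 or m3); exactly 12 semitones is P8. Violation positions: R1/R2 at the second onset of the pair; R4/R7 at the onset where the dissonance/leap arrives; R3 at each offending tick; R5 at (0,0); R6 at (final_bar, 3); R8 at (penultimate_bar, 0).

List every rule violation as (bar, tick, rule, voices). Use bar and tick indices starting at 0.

(5, 0, R2, (0, 1))
(6, 2, R4, (0, 1))
(7, 0, R4, (0, 1))
(7, 0, R7, (1,))
(8, 0, R2, (0, 1))

bar 0: v0=G3 v1=G4 downbeat P8
bar 1: v0=E3 v1=G3 downbeat m3
bar 2: v0=F3 v1=D4 downbeat M6
bar 3: v0=A3 v1=F4 downbeat m6
bar 4: v0=F3 v1=D4 downbeat M6
bar 5: v0=A3 v1=A4 downbeat P8
bar 6: v0=B3 v1=D4 downbeat m3
bar 7: v0=C4 v1=F5 downbeat P4
bar 8: v0=D4 v1=D5 downbeat P8
bar 9: v0=B3 v1=D4 downbeat m3
bar 10: v0=A3 v1=F4 downbeat m6
bar 11: v0=G3 v1=G4 downbeat P8
  -> R2 @ bar 5 tick 0 v(0, 1): F3/D4 M6 -> A3/A4 P8 similar
  -> R4 @ bar 6 tick 2 v(0, 1): B3/F4 TT untreated
  -> R4 @ bar 7 tick 0 v(0, 1): C4/F5 P4 untreated
  -> R7 @ bar 7 tick 0 v(1,): G4->F5 leap 10st
  -> R2 @ bar 8 tick 0 v(0, 1): C4/A4 M6 -> D4/D5 P8 similar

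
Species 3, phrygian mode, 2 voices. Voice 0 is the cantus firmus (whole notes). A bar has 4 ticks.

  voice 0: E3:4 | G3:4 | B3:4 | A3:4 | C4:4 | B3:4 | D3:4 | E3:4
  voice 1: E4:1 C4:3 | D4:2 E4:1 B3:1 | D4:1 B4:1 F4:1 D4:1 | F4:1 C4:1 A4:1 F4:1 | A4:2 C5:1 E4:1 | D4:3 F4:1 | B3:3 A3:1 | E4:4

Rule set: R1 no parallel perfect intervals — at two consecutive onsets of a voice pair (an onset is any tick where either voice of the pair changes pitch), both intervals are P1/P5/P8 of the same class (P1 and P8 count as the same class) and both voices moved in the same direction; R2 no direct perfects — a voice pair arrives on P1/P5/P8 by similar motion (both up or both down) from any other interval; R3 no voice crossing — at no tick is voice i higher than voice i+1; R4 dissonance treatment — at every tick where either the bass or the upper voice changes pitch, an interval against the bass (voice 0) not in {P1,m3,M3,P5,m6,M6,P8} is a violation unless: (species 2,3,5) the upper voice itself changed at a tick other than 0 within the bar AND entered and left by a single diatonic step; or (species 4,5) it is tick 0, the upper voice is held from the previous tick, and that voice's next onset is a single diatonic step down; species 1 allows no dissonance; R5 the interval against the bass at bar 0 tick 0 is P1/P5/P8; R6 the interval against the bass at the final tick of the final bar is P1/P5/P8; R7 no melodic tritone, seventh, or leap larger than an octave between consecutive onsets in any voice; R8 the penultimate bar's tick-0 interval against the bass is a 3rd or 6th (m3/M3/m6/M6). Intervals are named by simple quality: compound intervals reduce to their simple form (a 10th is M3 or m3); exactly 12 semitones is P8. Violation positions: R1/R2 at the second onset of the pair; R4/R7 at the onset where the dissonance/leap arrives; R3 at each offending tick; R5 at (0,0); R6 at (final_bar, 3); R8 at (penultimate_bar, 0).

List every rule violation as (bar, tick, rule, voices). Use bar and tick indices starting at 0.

bar 0: v0=E3 v1=E4 downbeat P8
bar 1: v0=G3 v1=D4 downbeat P5
bar 2: v0=B3 v1=D4 downbeat m3
bar 3: v0=A3 v1=F4 downbeat m6
bar 4: v0=C4 v1=A4 downbeat M6
bar 5: v0=B3 v1=D4 downbeat m3
bar 6: v0=D3 v1=B3 downbeat M6
bar 7: v0=E3 v1=E4 downbeat P8
  -> R2 @ bar 1 tick 0 v(0, 1): E3/C4 m6 -> G3/D4 P5 similar
  -> R4 @ bar 2 tick 2 v(0, 1): B3/F4 TT untreated
  -> R7 @ bar 2 tick 2 v(1,): B4->F4 leap 6st
  -> R4 @ bar 5 tick 3 v(0, 1): B3/F4 TT untreated
  -> R7 @ bar 6 tick 0 v(1,): F4->B3 leap 6st
  -> R2 @ bar 7 tick 0 v(0, 1): D3/A3 P5 -> E3/E4 P8 similar

(1, 0, R2, (0, 1))
(2, 2, R4, (0, 1))
(2, 2, R7, (1,))
(5, 3, R4, (0, 1))
(6, 0, R7, (1,))
(7, 0, R2, (0, 1))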